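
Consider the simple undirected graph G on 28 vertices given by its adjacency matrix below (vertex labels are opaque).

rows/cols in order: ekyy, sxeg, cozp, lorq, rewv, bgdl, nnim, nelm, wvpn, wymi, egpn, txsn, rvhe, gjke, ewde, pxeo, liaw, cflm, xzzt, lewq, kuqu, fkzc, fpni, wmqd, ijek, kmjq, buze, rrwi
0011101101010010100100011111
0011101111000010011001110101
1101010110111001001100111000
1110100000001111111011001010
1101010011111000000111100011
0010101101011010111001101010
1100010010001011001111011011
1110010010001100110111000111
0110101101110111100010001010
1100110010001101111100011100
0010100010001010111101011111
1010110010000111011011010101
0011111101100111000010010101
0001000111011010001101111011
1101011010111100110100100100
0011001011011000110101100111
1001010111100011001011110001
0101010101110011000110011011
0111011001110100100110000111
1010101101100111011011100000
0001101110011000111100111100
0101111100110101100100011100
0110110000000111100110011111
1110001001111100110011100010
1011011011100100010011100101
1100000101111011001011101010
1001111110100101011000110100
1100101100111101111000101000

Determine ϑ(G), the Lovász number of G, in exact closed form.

7

deg(cozp) = 15; N(cozp) = {ekyy, sxeg, lorq, bgdl, nelm, wvpn, egpn, txsn, rvhe, pxeo, xzzt, lewq, fpni, wmqd, ijek}.
N(fkzc) = {sxeg, lorq, rewv, bgdl, nnim, nelm, egpn, txsn, gjke, pxeo, liaw, lewq, wmqd, ijek, kmjq}, |N(fkzc)| = 15.
deg(kuqu) = 15; N(kuqu) = {lorq, rewv, nnim, nelm, wvpn, txsn, rvhe, liaw, cflm, xzzt, lewq, fpni, wmqd, ijek, kmjq}.
Vertex pxeo has 15 neighbors: cozp, lorq, nnim, wvpn, wymi, txsn, rvhe, liaw, cflm, lewq, fkzc, fpni, kmjq, buze, rrwi.
28-vertex 15-regular graph: Kneser-type, 2-subsets of [8].
The 3 distinct eigenvalues: [15.0, 1.0, -5.0].
Lovász (edge-transitive): ϑ = −28·(-5)/((15)−(-5)) = 7.
≈ 7.0000 (to 4 d.p.).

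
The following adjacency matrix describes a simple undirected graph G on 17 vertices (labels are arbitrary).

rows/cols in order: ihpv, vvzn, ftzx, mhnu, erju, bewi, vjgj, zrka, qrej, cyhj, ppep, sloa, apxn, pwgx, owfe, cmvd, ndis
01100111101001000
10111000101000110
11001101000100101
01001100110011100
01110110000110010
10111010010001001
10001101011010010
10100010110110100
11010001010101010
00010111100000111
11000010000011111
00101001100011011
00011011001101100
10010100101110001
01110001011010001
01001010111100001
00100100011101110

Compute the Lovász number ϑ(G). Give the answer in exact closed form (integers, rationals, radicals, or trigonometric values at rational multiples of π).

deg(pwgx) = 8; N(pwgx) = {ihpv, mhnu, bewi, qrej, ppep, sloa, apxn, ndis}.
deg(vvzn) = 8; N(vvzn) = {ihpv, ftzx, mhnu, erju, qrej, ppep, owfe, cmvd}.
deg(ihpv) = 8; N(ihpv) = {vvzn, ftzx, bewi, vjgj, zrka, qrej, ppep, pwgx}.
deg(vjgj) = 8; N(vjgj) = {ihpv, erju, bewi, zrka, cyhj, ppep, apxn, cmvd}.
17-vertex 8-regular graph: SR(17,8,3,4) — a Paley graph.
Distinct eigenvalues (to 4 d.p.): [8.0, 1.5616, -2.5616].
λ_max=8, λ_min=-sqrt(17)/2 - 1/2; ϑ = −17·λ_min/(λ_max−λ_min) = sqrt(17).
Numerically 4.1231056.

sqrt(17)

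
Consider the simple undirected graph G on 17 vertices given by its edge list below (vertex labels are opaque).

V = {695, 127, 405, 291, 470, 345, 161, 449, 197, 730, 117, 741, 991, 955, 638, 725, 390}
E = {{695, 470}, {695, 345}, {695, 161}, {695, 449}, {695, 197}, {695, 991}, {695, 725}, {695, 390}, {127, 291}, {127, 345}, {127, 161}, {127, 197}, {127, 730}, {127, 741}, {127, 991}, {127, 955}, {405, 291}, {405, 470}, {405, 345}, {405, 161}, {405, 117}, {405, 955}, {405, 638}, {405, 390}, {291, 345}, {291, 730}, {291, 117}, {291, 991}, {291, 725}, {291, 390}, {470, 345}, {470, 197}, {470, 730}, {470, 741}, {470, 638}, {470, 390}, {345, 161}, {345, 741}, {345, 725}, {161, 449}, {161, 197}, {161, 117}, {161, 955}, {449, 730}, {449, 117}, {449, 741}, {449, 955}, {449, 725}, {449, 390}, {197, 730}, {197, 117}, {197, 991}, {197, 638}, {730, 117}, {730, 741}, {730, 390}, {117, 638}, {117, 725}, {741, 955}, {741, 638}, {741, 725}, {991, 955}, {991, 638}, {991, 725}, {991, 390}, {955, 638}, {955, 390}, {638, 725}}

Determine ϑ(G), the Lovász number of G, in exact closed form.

deg(638) = 8; N(638) = {405, 470, 197, 117, 741, 991, 955, 725}.
N(955) = {127, 405, 161, 449, 741, 991, 638, 390}, |N(955)| = 8.
deg(197) = 8; N(197) = {695, 127, 470, 161, 730, 117, 991, 638}.
N(470) = {695, 405, 345, 197, 730, 741, 638, 390}, |N(470)| = 8.
deg(v) = 8 for all v (|V|=17); strongly regular (17,8,3,4).
Distinct eigenvalues (to 6 d.p.): [8.0, 1.561553, -2.561553].
Lovász: ϑ = −17(-sqrt(17)/2 - 1/2)/(8+-(-sqrt(17)/2 - 1/2)) = sqrt(17).
= 4.1231056… (decimal).

sqrt(17)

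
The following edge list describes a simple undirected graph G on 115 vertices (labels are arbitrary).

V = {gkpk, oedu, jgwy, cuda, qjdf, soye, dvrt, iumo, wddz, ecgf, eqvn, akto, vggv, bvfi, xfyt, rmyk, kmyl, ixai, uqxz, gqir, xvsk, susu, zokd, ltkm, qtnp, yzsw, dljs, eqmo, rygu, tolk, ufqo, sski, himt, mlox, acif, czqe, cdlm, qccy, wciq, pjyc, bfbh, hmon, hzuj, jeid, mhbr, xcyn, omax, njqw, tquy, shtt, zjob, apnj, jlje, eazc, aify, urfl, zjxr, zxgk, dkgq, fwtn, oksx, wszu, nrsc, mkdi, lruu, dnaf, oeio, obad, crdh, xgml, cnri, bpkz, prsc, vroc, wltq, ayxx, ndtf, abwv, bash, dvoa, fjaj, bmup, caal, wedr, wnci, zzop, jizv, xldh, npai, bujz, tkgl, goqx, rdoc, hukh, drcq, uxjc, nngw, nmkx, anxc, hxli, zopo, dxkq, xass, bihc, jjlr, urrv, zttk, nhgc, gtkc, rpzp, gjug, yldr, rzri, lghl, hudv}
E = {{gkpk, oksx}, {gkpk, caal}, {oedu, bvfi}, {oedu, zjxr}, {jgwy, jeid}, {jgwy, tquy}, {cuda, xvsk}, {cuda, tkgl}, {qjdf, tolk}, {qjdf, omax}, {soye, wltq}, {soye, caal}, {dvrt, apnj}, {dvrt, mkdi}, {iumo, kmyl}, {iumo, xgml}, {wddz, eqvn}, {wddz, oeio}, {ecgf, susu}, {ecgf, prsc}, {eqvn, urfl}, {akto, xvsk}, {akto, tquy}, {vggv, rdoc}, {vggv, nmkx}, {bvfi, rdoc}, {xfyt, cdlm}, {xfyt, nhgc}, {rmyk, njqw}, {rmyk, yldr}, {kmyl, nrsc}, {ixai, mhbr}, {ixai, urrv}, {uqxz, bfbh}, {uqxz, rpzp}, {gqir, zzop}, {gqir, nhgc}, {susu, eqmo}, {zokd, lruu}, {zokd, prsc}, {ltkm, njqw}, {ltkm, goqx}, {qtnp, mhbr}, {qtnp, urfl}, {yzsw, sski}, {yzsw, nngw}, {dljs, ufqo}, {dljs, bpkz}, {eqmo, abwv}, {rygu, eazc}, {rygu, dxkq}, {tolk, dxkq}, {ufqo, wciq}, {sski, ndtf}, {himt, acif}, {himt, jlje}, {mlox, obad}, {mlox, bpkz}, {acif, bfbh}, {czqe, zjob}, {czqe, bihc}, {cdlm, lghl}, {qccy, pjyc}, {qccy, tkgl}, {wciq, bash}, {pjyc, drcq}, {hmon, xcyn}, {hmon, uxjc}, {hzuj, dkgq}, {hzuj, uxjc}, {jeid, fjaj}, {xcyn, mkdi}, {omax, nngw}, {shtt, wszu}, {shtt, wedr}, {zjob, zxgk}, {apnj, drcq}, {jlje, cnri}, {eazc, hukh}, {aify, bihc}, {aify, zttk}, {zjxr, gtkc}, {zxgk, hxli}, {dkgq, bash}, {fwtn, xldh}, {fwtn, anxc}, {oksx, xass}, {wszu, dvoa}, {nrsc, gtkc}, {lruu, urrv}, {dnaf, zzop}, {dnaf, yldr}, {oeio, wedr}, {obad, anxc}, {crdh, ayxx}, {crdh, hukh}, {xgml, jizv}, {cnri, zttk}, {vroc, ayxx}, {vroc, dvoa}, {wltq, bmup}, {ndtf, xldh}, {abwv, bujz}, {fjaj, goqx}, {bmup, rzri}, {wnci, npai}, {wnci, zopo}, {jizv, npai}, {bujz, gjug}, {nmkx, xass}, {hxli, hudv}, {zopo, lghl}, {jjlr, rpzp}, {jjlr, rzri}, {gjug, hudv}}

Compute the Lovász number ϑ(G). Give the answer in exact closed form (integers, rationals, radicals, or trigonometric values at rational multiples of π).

deg(nhgc) = 2; N(nhgc) = {xfyt, gqir}.
deg(bash) = 2; N(bash) = {wciq, dkgq}.
Vertex hzuj has 2 neighbors: dkgq, uxjc.
deg(dvoa) = 2; N(dvoa) = {wszu, vroc}.
Regular of degree 2 on 115 vertices: a single 115-cycle (edge-transitive).
Distinct eigenvalues (to 6 d.p.): [2.0, 1.997016, 1.988071, 1.973194, 1.952428, 1.925835, 1.893494, 1.855503, 1.811974, 1.763037, 1.708839, 1.649541, 1.58532, 1.516368, 1.44289, 1.365106, 1.283249, 1.197561, 1.1083, 1.01573, 0.92013, 0.821784, 0.720985, 0.618034, 0.513239, 0.406912, 0.299371, 0.190936, 0.081932, -0.027317, -0.136485, -0.245245, -0.353273, -0.460247, -0.565848, -0.669759, -0.771672, -0.871282, -0.968292, -1.062411, -1.153361, -1.240868, -1.324672, -1.404522, -1.480181, -1.551423, -1.618034, -1.679817, -1.736586, -1.788173, -1.834423, -1.875198, -1.910377, -1.939855, -1.963543, -1.981372, -1.993287, -1.999254].
With N=115: ϑ(G) = 115·(-(-1)*2*cos(pi/115))/(2−(-2*cos(pi/115))) = 115*cos(pi/115)/(cos(pi/115) + 1).
≈ 57.4892708 (to 7 d.p.).
α=57, χ(Ḡ)=58; ϑ=115*cos(pi/115)/(cos(pi/115) + 1) lies between (both strict).

115*cos(pi/115)/(cos(pi/115) + 1)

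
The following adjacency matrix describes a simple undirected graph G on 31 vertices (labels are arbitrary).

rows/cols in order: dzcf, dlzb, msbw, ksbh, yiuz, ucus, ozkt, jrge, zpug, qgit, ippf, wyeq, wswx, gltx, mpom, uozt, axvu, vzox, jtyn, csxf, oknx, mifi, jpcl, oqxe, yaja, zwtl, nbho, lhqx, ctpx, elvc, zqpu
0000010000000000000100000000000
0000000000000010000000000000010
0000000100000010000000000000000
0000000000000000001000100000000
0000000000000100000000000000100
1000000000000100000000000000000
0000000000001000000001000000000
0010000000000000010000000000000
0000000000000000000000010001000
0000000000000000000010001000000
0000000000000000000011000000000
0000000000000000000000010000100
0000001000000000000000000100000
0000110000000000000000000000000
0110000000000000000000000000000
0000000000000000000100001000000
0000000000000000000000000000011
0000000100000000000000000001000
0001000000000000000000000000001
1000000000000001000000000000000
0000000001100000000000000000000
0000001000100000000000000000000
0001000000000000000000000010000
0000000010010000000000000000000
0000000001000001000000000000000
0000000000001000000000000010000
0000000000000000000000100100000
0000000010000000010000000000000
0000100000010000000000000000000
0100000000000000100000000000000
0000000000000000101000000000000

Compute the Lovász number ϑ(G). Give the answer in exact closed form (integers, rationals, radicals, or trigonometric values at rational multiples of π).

N(oknx) = {qgit, ippf}, |N(oknx)| = 2.
deg(csxf) = 2; N(csxf) = {dzcf, uozt}.
deg(uozt) = 2; N(uozt) = {csxf, yaja}.
Vertex jpcl has 2 neighbors: ksbh, nbho.
Regular of degree 2 on 31 vertices: the odd cycle C_{31}.
The 16 distinct eigenvalues: [2.0, 1.95906, 1.83792, 1.64153, 1.37793, 1.05793, 0.69461, 0.30286, -0.1013, -0.50131, -0.88079, -1.22421, -1.51752, -1.74869, -1.90828, -1.98974].
Lovász: ϑ = −31(-2*cos(pi/31))/(2+-(-1)*2*cos(pi/31)) = 31*cos(pi/31)/(cos(pi/31) + 1).
≈ 15.46013499 (to 8 d.p.).
Check 15 ≤ 31*cos(pi/31)/(cos(pi/31) + 1) ≤ 16: both strict.

31*cos(pi/31)/(cos(pi/31) + 1)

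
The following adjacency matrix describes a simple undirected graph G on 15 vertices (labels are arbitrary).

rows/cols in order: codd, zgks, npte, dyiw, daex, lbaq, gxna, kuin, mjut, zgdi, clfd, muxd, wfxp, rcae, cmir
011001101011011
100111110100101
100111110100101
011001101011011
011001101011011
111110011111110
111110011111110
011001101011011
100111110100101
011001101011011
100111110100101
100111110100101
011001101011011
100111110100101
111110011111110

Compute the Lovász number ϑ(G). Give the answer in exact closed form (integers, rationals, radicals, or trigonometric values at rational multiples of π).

N(cmir) = {codd, zgks, npte, dyiw, daex, kuin, mjut, zgdi, clfd, muxd, wfxp, rcae}, |N(cmir)| = 12.
Vertex zgks has 9 neighbors: codd, dyiw, daex, lbaq, gxna, kuin, zgdi, wfxp, cmir.
N(lbaq) = {codd, zgks, npte, dyiw, daex, kuin, mjut, zgdi, clfd, muxd, wfxp, rcae}, |N(lbaq)| = 12.
Vertex zgdi has 9 neighbors: zgks, npte, lbaq, gxna, mjut, clfd, muxd, rcae, cmir.
K_{6,6,3} (perfect); ϑ(G) = α(G) = max{6,6,3} = 6.
= 6.000000000… (decimal).
α=6, χ(Ḡ)=6; ϑ=6 lies between (collapsed).

6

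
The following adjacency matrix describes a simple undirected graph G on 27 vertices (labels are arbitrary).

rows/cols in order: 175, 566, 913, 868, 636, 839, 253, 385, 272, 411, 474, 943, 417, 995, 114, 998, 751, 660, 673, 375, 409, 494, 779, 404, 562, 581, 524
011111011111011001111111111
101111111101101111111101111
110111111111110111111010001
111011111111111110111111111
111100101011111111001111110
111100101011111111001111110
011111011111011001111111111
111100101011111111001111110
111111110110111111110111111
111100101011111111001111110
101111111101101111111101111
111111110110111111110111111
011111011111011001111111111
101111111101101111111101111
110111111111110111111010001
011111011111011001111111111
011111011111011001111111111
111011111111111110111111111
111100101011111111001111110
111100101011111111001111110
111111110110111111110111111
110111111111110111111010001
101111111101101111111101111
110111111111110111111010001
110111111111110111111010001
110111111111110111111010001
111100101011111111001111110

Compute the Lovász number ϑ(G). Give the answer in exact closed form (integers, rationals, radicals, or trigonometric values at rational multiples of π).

Vertex 175 has 22 neighbors: 566, 913, 868, 636, 839, 385, 272, 411, 474, 943, 995, 114, 660, 673, 375, 409, 494, 779, 404, 562, 581, 524.
Vertex 779 has 23 neighbors: 175, 913, 868, 636, 839, 253, 385, 272, 411, 943, 417, 114, 998, 751, 660, 673, 375, 409, 494, 404, 562, 581, 524.
N(636) = {175, 566, 913, 868, 253, 272, 474, 943, 417, 995, 114, 998, 751, 660, 409, 494, 779, 404, 562, 581}, |N(636)| = 20.
deg(673) = 20; N(673) = {175, 566, 913, 868, 253, 272, 474, 943, 417, 995, 114, 998, 751, 660, 409, 494, 779, 404, 562, 581}.
Complete 6-partite, parts [7, 6, 5, 4, 3, 2]: perfect, ϑ = α = 7.
≈ 7.000000 (to 6 d.p.).
Sandwich: α(G)=7 ≤ ϑ(G)=7 ≤ χ(Ḡ)=7 (collapsed).

7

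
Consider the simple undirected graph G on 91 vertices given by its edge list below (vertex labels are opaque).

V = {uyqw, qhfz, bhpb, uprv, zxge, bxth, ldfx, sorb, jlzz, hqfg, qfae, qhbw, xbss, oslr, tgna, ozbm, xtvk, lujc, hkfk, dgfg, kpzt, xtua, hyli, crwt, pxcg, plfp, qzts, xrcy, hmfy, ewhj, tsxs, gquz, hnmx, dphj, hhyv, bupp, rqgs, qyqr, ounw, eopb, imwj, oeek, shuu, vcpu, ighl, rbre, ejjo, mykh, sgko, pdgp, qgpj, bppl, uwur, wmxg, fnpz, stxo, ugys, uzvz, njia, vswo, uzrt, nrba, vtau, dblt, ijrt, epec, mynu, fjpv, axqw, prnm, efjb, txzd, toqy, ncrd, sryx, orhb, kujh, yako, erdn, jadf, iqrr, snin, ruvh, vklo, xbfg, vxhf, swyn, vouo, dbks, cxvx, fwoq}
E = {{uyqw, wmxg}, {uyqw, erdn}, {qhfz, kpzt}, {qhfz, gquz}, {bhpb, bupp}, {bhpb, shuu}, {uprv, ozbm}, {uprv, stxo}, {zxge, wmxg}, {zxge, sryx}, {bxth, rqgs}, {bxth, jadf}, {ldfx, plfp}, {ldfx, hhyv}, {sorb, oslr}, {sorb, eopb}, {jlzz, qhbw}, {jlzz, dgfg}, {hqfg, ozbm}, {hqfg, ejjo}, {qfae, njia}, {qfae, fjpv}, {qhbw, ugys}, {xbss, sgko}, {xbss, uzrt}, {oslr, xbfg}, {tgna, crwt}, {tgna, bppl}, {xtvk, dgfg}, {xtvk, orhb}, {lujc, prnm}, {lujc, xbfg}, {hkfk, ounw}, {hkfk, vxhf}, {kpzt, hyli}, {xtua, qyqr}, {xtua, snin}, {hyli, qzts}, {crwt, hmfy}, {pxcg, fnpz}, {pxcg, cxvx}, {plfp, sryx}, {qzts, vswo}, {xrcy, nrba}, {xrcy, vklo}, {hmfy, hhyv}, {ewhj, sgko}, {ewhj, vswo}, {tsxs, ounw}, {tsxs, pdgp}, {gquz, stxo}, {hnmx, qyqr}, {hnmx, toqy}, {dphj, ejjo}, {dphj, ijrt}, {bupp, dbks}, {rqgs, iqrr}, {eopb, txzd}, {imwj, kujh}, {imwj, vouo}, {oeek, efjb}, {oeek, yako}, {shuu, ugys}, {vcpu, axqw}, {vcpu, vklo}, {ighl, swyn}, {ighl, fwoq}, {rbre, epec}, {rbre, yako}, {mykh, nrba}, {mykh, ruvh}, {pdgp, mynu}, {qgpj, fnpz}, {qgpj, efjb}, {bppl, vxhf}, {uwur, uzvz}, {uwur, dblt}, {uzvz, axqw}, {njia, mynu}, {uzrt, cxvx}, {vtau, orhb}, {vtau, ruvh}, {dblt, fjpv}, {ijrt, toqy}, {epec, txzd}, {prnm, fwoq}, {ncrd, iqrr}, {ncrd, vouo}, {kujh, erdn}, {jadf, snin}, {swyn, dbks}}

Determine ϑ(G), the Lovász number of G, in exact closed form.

Vertex lujc has 2 neighbors: prnm, xbfg.
deg(xrcy) = 2; N(xrcy) = {nrba, vklo}.
N(stxo) = {uprv, gquz}, |N(stxo)| = 2.
deg(hnmx) = 2; N(hnmx) = {qyqr, toqy}.
91-vertex 2-regular graph: connected 2-regular on 91 ⇒ C_{91}.
A has 46 distinct eigenvalues ≈ [2.0, 1.995, 1.981, 1.957, 1.924, 1.882, 1.831, 1.771, 1.703, 1.626, 1.542, 1.45, 1.352, 1.247, 1.136, 1.02, 0.899, 0.773, 0.644, 0.512, 0.377, 0.241, 0.104, -0.035, -0.172, -0.309, -0.445, -0.579, -0.709, -0.837, -0.96, -1.079, -1.192, -1.3, -1.402, -1.497, -1.585, -1.665, -1.738, -1.802, -1.858, -1.904, -1.942, -1.97, -1.989, -1.999].
Lovász: ϑ = −91(-2*cos(pi/91))/(2+-(-1)*2*cos(pi/91)) = 91*cos(pi/91)/(cos(pi/91) + 1).
Numerically 45.4864402.
α=45, χ(Ḡ)=46; ϑ=91*cos(pi/91)/(cos(pi/91) + 1) lies between (both strict).

91*cos(pi/91)/(cos(pi/91) + 1)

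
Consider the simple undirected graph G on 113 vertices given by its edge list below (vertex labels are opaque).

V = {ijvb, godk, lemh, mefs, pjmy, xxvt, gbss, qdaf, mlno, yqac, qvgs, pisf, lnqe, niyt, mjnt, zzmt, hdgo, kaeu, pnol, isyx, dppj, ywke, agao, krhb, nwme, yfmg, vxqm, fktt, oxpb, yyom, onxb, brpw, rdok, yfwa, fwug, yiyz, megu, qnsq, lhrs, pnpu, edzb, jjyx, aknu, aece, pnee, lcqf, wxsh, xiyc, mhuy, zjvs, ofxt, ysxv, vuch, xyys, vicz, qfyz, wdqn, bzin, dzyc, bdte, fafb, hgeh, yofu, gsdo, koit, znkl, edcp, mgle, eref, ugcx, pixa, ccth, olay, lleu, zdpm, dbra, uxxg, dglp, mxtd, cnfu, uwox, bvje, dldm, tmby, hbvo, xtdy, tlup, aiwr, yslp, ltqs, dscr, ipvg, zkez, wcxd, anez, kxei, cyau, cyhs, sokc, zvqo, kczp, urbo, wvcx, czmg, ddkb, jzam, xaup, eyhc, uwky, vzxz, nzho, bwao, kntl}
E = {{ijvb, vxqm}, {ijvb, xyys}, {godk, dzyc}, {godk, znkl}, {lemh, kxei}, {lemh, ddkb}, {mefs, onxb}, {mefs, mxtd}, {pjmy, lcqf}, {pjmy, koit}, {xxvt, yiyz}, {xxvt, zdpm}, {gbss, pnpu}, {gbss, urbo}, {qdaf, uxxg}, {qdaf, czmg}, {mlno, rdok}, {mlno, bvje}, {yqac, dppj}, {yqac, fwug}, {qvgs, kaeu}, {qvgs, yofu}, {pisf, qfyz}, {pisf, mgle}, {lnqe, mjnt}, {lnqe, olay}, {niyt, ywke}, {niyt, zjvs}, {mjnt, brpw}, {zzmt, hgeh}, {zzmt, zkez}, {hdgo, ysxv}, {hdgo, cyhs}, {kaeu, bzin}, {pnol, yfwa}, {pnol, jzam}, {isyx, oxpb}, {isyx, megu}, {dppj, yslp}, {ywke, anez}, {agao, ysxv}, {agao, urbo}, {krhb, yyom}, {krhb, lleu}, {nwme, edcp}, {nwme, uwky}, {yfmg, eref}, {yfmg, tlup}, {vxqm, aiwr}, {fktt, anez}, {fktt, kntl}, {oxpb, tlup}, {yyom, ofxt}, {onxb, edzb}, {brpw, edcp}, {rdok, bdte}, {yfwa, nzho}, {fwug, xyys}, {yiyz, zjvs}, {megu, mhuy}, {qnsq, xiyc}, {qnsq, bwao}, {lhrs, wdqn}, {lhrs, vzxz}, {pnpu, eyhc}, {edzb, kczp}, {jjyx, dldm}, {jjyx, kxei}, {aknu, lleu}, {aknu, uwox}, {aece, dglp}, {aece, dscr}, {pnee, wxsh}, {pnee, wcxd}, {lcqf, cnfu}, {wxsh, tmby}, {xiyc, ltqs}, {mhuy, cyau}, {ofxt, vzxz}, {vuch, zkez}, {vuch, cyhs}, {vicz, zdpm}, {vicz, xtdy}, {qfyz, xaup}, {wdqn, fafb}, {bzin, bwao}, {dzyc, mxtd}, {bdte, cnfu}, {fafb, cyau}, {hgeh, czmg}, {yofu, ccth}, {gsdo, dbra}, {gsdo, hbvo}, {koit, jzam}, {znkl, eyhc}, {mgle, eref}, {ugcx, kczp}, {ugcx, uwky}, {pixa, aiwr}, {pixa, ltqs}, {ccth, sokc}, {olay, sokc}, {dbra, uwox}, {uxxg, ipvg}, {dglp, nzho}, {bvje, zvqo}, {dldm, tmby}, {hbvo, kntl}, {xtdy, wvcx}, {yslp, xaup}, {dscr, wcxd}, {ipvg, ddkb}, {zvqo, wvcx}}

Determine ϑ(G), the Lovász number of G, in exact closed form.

113*cos(pi/113)/(cos(pi/113) + 1)

N(yfwa) = {pnol, nzho}, |N(yfwa)| = 2.
N(kaeu) = {qvgs, bzin}, |N(kaeu)| = 2.
deg(xtdy) = 2; N(xtdy) = {vicz, wvcx}.
N(edzb) = {onxb, kczp}, |N(edzb)| = 2.
113-vertex 2-regular graph: connected 2-regular on 113 ⇒ C_{113}.
The 57 distinct eigenvalues: [2.0, 1.9969, 1.9876, 1.9722, 1.9507, 1.9232, 1.8897, 1.8504, 1.8054, 1.7548, 1.6987, 1.6374, 1.5711, 1.4999, 1.424, 1.3438, 1.2594, 1.1711, 1.0792, 0.9839, 0.8856, 0.7846, 0.6811, 0.5756, 0.4682, 0.3595, 0.2496, 0.1389, 0.0278, -0.0834, -0.1943, -0.3046, -0.414, -0.5221, -0.6286, -0.7331, -0.8354, -0.9351, -1.0319, -1.1255, -1.2157, -1.3021, -1.3844, -1.4625, -1.5361, -1.6049, -1.6687, -1.7274, -1.7807, -1.8286, -1.8708, -1.9072, -1.9377, -1.9622, -1.9807, -1.993, -1.9992].
Lovász: ϑ = −113(-2*cos(pi/113))/(2+-(-1)*2*cos(pi/113)) = 113*cos(pi/113)/(cos(pi/113) + 1).
≈ 56.489080889 (to 9 d.p.).
Check 56 ≤ 113*cos(pi/113)/(cos(pi/113) + 1) ≤ 57: both strict.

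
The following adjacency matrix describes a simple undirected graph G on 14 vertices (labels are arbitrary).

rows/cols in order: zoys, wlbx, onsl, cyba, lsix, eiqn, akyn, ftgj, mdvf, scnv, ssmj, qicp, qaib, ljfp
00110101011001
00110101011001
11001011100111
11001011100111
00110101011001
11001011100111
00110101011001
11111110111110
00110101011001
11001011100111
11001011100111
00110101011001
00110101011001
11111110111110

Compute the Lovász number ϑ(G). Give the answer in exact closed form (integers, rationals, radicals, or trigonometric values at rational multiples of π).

deg(akyn) = 7; N(akyn) = {onsl, cyba, eiqn, ftgj, scnv, ssmj, ljfp}.
deg(eiqn) = 9; N(eiqn) = {zoys, wlbx, lsix, akyn, ftgj, mdvf, qicp, qaib, ljfp}.
N(ftgj) = {zoys, wlbx, onsl, cyba, lsix, eiqn, akyn, mdvf, scnv, ssmj, qicp, qaib}, |N(ftgj)| = 12.
deg(qicp) = 7; N(qicp) = {onsl, cyba, eiqn, ftgj, scnv, ssmj, ljfp}.
3 parts of sizes [7, 5, 2]; α(G) = 7 = ϑ (perfect).
= 7.000000000… (decimal).
Sandwich: α(G)=7 ≤ ϑ(G)=7 ≤ χ(Ḡ)=7 (collapsed).

7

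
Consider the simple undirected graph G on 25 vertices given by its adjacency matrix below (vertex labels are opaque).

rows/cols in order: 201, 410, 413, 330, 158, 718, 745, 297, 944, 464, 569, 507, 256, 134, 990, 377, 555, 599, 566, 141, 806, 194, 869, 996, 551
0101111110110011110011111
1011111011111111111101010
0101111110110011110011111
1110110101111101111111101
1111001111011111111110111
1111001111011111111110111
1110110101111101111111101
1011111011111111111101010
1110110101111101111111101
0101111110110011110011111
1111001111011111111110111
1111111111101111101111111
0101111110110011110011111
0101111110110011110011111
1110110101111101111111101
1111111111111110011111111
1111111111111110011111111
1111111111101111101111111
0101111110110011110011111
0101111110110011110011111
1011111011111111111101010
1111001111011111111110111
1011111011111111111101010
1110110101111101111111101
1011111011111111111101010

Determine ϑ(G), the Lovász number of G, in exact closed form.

7

N(599) = {201, 410, 413, 330, 158, 718, 745, 297, 944, 464, 569, 256, 134, 990, 377, 555, 566, 141, 806, 194, 869, 996, 551}, |N(599)| = 23.
N(256) = {410, 330, 158, 718, 745, 297, 944, 569, 507, 990, 377, 555, 599, 806, 194, 869, 996, 551}, |N(256)| = 18.
deg(990) = 20; N(990) = {201, 410, 413, 158, 718, 297, 464, 569, 507, 256, 134, 377, 555, 599, 566, 141, 806, 194, 869, 551}.
N(410) = {201, 413, 330, 158, 718, 745, 944, 464, 569, 507, 256, 134, 990, 377, 555, 599, 566, 141, 194, 996}, |N(410)| = 20.
6 parts of sizes [7, 5, 5, 4, 2, 2]; α(G) = 7 = ϑ (perfect).
≈ 7.000000000 (to 9 d.p.).
Check 7 ≤ 7 ≤ 7: collapsed.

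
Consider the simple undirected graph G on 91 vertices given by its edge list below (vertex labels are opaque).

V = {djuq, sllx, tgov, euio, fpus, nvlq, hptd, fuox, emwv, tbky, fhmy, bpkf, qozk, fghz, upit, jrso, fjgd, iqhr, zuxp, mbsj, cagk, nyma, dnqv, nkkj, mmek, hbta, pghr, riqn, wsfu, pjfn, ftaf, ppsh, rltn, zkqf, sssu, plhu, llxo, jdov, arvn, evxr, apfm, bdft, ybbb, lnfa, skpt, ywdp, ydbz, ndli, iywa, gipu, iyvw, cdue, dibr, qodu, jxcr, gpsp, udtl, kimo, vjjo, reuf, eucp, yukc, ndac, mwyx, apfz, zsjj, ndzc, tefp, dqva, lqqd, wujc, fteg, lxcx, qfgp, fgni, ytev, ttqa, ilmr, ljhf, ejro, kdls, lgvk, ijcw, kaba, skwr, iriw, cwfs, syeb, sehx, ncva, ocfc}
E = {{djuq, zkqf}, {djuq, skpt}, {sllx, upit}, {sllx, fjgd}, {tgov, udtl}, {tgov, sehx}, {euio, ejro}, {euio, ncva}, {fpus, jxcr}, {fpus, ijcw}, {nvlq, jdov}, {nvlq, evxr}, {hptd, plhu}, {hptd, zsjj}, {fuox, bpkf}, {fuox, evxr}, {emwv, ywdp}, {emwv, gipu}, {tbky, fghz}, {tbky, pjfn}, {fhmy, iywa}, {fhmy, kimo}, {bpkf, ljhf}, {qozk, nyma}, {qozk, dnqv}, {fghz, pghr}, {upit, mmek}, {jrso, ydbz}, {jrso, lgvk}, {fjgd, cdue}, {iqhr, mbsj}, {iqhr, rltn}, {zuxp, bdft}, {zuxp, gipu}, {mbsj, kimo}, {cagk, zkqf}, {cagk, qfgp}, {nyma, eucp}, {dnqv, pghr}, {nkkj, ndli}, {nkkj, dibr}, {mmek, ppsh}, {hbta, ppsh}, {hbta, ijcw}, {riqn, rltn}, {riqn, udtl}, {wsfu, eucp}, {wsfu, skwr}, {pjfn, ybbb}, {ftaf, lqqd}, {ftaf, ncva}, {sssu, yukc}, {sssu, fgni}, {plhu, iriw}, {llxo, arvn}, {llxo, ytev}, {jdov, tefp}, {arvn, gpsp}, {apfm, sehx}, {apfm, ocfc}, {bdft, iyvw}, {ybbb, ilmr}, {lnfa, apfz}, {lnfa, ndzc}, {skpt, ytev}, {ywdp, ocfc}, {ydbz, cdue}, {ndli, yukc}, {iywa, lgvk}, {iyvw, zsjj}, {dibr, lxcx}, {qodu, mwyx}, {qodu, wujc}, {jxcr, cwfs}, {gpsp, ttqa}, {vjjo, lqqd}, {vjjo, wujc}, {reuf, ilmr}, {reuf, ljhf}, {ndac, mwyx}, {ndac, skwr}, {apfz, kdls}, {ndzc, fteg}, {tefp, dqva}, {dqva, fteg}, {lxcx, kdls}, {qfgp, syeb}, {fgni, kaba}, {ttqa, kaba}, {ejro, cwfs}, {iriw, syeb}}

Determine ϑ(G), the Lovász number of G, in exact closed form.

91*cos(pi/91)/(cos(pi/91) + 1)

Vertex tgov has 2 neighbors: udtl, sehx.
deg(ywdp) = 2; N(ywdp) = {emwv, ocfc}.
N(kaba) = {fgni, ttqa}, |N(kaba)| = 2.
N(dibr) = {nkkj, lxcx}, |N(dibr)| = 2.
91-vertex 2-regular graph: connected 2-regular on 91 ⇒ C_{91}.
spec(A) ≈ [2.0, 1.995, 1.981, 1.957, 1.924, 1.882, 1.831, 1.771, 1.703, 1.626, 1.542, 1.45, 1.352, 1.247, 1.136, 1.02, 0.899, 0.773, 0.644, 0.512, 0.377, 0.241, 0.104, -0.035, -0.172, -0.309, -0.445, -0.579, -0.709, -0.837, -0.96, -1.079, -1.192, -1.3, -1.402, -1.497, -1.585, -1.665, -1.738, -1.802, -1.858, -1.904, -1.942, -1.97, -1.989, -1.999] (distinct, 3 d.p.).
λ_max=2, λ_min=-2*cos(pi/91); ϑ = −91·λ_min/(λ_max−λ_min) = 91*cos(pi/91)/(cos(pi/91) + 1).
Numerically 45.48644.
α=45, χ(Ḡ)=46; ϑ=91*cos(pi/91)/(cos(pi/91) + 1) lies between (both strict).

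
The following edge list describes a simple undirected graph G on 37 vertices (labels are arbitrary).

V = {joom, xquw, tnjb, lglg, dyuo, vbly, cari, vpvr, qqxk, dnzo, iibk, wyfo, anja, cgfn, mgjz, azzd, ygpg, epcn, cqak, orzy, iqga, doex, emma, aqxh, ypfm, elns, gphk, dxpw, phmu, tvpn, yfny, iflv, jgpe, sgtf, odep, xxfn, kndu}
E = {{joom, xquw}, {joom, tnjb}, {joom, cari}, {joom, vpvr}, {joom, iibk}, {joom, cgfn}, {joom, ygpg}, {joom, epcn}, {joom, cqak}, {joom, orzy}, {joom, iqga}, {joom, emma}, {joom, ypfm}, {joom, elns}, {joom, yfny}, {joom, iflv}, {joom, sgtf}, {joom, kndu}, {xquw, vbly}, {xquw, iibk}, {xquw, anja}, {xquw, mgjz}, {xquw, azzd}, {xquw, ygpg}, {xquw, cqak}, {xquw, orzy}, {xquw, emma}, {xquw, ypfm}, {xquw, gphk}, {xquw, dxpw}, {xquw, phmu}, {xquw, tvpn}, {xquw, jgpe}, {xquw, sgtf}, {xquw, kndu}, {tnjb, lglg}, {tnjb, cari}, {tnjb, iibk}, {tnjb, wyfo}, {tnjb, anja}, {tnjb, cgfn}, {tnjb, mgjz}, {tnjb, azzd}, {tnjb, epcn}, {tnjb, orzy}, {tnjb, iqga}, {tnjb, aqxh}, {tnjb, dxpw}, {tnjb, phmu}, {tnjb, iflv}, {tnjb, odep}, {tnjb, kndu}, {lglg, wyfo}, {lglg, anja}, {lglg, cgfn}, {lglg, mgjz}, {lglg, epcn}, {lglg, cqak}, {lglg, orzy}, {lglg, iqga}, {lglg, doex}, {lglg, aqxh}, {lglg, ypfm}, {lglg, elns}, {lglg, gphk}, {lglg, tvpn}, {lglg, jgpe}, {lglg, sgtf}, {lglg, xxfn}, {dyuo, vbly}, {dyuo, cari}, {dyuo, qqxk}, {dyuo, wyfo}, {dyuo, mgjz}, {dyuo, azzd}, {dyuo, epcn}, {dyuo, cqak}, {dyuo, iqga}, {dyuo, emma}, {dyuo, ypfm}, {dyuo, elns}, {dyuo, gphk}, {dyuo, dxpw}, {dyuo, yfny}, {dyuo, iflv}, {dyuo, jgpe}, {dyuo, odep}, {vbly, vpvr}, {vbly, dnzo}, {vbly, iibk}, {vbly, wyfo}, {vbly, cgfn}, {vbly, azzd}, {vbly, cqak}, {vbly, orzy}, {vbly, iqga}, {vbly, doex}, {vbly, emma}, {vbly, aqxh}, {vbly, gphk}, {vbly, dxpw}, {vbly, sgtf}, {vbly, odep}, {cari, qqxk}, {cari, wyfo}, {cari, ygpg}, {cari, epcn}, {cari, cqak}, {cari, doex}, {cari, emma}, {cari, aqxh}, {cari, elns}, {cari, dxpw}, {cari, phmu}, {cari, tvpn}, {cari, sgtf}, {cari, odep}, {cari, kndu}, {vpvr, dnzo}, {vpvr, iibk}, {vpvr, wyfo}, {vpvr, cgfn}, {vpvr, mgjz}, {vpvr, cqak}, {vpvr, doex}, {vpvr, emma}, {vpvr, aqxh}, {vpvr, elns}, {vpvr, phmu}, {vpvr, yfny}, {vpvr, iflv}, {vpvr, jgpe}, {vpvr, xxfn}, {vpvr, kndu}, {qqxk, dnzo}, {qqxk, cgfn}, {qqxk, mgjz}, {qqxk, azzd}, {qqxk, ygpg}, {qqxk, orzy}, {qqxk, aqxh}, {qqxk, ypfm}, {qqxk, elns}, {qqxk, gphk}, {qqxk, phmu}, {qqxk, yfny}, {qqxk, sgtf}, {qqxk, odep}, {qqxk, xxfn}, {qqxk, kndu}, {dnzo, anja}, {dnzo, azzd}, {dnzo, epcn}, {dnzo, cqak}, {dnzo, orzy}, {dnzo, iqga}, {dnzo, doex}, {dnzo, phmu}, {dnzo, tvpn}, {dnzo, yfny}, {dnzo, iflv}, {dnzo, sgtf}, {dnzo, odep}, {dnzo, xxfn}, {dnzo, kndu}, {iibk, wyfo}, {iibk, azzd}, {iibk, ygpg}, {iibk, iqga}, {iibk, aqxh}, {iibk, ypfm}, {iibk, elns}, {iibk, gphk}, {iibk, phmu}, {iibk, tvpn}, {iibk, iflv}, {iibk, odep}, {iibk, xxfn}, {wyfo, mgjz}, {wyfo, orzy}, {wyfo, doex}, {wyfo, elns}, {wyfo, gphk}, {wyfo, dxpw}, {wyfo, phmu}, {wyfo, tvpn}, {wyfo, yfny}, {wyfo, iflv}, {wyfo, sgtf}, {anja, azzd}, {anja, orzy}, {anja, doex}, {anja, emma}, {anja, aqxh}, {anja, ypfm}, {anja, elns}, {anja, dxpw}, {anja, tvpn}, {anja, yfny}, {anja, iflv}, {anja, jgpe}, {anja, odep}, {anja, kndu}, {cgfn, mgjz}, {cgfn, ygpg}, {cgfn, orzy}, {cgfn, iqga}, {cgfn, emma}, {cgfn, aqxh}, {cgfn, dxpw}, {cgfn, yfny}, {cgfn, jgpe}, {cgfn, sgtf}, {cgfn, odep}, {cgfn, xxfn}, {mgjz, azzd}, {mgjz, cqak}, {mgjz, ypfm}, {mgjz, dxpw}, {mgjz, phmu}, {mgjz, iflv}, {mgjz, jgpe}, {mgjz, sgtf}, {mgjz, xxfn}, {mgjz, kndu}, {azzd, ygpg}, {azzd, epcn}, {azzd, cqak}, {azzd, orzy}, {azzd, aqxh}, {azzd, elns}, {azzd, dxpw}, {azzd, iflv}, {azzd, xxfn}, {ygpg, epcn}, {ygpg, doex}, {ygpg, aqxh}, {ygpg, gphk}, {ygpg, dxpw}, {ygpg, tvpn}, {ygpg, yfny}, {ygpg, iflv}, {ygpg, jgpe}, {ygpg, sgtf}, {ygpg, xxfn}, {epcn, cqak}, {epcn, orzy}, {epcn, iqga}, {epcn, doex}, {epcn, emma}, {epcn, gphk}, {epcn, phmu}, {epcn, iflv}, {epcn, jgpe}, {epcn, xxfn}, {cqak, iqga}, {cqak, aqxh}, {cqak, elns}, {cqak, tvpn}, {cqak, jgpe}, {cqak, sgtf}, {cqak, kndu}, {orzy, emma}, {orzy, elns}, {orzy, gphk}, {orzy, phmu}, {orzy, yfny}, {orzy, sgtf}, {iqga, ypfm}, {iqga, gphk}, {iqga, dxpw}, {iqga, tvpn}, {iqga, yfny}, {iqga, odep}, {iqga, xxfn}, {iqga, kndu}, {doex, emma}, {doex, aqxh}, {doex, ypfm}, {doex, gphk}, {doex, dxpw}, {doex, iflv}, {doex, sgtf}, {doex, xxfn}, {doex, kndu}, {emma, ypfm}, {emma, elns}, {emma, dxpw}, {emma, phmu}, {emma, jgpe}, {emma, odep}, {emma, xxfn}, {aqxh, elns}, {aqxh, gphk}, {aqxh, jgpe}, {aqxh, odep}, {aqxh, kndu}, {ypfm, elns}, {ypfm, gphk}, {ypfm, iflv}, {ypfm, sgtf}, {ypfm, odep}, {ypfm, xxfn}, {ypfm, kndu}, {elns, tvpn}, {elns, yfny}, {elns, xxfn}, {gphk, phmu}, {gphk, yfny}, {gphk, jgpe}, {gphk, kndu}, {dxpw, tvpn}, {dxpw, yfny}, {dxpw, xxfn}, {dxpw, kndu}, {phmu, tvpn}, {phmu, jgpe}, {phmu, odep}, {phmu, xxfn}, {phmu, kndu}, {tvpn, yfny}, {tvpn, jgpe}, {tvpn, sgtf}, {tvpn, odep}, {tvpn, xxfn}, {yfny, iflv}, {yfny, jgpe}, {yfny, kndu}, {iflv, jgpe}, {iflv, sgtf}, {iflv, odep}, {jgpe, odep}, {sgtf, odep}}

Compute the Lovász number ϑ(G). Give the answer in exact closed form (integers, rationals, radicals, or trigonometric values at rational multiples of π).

sqrt(37)

N(vpvr) = {joom, vbly, dnzo, iibk, wyfo, cgfn, mgjz, cqak, doex, emma, aqxh, elns, phmu, yfny, iflv, jgpe, xxfn, kndu}, |N(vpvr)| = 18.
Vertex elns has 18 neighbors: joom, lglg, dyuo, cari, vpvr, qqxk, iibk, wyfo, anja, azzd, cqak, orzy, emma, aqxh, ypfm, tvpn, yfny, xxfn.
deg(aqxh) = 18; N(aqxh) = {tnjb, lglg, vbly, cari, vpvr, qqxk, iibk, anja, cgfn, azzd, ygpg, cqak, doex, elns, gphk, jgpe, odep, kndu}.
deg(kndu) = 18; N(kndu) = {joom, xquw, tnjb, cari, vpvr, qqxk, dnzo, anja, mgjz, cqak, iqga, doex, aqxh, ypfm, gphk, dxpw, phmu, yfny}.
18-regular, N=37; SR(37,18,8,9) — a Paley graph.
The 3 distinct eigenvalues: [18.0, 2.541, -3.541].
ϑ = −N·λ_min/(λ_max−λ_min) = −37·(-sqrt(37)/2 - 1/2)/(18−(-sqrt(37)/2 - 1/2)) = sqrt(37).
Numerically 6.08276.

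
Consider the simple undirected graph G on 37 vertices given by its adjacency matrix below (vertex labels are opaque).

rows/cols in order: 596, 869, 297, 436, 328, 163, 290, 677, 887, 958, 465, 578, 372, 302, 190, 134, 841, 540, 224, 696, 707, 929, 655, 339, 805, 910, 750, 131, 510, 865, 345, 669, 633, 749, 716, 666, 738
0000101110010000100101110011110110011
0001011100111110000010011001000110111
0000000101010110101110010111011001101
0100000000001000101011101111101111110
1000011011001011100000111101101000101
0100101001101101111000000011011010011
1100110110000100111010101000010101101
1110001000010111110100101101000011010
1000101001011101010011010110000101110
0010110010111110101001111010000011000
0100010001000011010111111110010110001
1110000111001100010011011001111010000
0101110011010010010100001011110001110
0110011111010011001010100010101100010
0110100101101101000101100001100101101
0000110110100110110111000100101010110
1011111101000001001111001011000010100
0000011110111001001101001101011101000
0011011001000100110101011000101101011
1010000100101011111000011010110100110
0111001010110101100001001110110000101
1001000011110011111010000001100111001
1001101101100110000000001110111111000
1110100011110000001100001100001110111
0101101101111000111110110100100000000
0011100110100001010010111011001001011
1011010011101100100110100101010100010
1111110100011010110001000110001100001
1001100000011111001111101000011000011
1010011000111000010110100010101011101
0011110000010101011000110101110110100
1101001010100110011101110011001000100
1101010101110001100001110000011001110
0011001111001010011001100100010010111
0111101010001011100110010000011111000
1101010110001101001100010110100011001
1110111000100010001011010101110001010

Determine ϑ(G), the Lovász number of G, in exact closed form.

N(805) = {869, 436, 328, 290, 677, 958, 465, 578, 372, 841, 540, 224, 696, 707, 655, 339, 910, 510}, |N(805)| = 18.
deg(297) = 18; N(297) = {677, 958, 578, 302, 190, 841, 224, 696, 707, 339, 910, 750, 131, 865, 345, 749, 716, 738}.
Vertex 190 has 18 neighbors: 869, 297, 328, 677, 958, 465, 372, 302, 134, 696, 929, 655, 131, 510, 669, 749, 716, 738.
Vertex 596 has 18 neighbors: 328, 290, 677, 887, 578, 841, 696, 929, 655, 339, 750, 131, 510, 865, 669, 633, 666, 738.
18-regular, N=37; SR(37,18,8,9) — a Paley graph.
The 3 distinct eigenvalues: [18.0, 2.541381, -3.541381].
−37·(-sqrt(37)/2 - 1/2) / ((18)−(-sqrt(37)/2 - 1/2)) = sqrt(37) = ϑ(G).
ϑ(G) ≈ 6.08276253.

sqrt(37)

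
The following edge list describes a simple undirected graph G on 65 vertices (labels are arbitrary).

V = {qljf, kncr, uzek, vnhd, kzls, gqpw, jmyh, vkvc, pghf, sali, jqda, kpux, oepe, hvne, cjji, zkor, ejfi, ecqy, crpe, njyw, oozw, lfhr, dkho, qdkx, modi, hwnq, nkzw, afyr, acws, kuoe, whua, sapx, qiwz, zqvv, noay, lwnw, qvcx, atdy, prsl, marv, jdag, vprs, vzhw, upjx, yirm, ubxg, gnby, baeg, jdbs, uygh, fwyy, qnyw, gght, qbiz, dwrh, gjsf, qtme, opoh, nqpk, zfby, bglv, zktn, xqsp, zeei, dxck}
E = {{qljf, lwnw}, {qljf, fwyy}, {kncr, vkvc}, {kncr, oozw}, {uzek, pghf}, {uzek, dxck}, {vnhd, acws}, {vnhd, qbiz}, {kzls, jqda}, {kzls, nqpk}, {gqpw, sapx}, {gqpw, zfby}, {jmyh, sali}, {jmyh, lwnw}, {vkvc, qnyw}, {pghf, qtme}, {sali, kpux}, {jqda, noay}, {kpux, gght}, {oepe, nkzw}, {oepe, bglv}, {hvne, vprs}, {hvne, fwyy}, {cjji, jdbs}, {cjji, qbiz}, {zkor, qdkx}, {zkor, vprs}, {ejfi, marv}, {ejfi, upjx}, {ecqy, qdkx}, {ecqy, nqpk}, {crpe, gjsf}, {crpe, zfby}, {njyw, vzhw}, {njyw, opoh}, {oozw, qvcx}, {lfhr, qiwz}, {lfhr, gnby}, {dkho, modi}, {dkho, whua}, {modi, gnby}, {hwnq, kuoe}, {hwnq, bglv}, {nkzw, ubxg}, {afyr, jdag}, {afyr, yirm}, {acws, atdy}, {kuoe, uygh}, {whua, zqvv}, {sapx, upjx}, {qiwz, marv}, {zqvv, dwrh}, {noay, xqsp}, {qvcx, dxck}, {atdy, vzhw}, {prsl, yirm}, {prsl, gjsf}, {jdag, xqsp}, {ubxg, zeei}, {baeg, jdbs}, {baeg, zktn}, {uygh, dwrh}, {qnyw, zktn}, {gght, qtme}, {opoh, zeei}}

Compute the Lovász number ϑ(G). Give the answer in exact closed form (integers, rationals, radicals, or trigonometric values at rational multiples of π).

Vertex atdy has 2 neighbors: acws, vzhw.
Vertex gght has 2 neighbors: kpux, qtme.
N(noay) = {jqda, xqsp}, |N(noay)| = 2.
Vertex oozw has 2 neighbors: kncr, qvcx.
Regular of degree 2 on 65 vertices: connected 2-regular on 65 ⇒ C_{65}.
Distinct eigenvalues (to 3 d.p.): [2.0, 1.991, 1.963, 1.916, 1.852, 1.771, 1.673, 1.559, 1.431, 1.29, 1.136, 0.972, 0.799, 0.618, 0.432, 0.241, 0.048, -0.145, -0.337, -0.525, -0.709, -0.886, -1.055, -1.214, -1.362, -1.497, -1.618, -1.724, -1.814, -1.887, -1.942, -1.979, -1.998].
Lovász (edge-transitive): ϑ = −65·(-2*cos(pi/65))/((2)−(-2*cos(pi/65))) = 65*cos(pi/65)/(cos(pi/65) + 1).
Numerically 32.481012600.
Check 32 ≤ 65*cos(pi/65)/(cos(pi/65) + 1) ≤ 33: both strict.

65*cos(pi/65)/(cos(pi/65) + 1)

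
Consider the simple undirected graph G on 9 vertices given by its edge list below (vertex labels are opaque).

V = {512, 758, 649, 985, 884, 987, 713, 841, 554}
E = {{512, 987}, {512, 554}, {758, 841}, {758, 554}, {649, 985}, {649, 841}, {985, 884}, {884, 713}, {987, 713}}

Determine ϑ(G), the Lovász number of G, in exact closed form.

9*cos(pi/9)/(cos(pi/9) + 1)

N(985) = {649, 884}, |N(985)| = 2.
deg(758) = 2; N(758) = {841, 554}.
N(987) = {512, 713}, |N(987)| = 2.
Vertex 512 has 2 neighbors: 987, 554.
Every vertex has degree 2 (N=9); the odd cycle C_{9}.
Distinct eigenvalues (to 3 d.p.): [2.0, 1.532, 0.347, -1.0, -1.879].
Lovász: ϑ = −9(-2*cos(pi/9))/(2+-(-1)*2*cos(pi/9)) = 9*cos(pi/9)/(cos(pi/9) + 1).
Numerically 4.36008958.
4 ≤ 9*cos(pi/9)/(cos(pi/9) + 1) ≤ 5: both strict.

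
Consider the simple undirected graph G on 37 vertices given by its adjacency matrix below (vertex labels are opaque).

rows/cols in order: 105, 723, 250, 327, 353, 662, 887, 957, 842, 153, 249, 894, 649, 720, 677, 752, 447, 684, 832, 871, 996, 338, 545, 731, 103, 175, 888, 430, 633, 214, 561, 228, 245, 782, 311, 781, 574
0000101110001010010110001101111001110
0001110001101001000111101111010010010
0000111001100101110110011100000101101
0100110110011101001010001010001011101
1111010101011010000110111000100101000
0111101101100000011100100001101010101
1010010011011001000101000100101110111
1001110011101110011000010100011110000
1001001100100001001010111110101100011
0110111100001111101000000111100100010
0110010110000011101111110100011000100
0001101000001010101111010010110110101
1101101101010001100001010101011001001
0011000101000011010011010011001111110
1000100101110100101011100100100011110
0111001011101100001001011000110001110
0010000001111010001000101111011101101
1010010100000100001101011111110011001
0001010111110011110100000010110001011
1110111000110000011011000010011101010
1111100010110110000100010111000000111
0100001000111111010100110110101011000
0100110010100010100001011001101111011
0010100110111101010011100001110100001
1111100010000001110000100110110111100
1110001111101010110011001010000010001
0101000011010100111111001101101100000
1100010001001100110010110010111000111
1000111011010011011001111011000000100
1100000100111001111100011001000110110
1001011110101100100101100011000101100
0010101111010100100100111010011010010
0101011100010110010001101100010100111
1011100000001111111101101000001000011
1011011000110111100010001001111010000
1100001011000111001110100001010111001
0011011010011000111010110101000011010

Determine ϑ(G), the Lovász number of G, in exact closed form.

N(957) = {105, 327, 353, 662, 842, 153, 249, 649, 720, 677, 684, 832, 731, 175, 214, 561, 228, 245}, |N(957)| = 18.
N(752) = {723, 250, 327, 887, 842, 153, 249, 649, 720, 832, 338, 731, 103, 633, 214, 782, 311, 781}, |N(752)| = 18.
N(887) = {105, 250, 662, 842, 153, 894, 649, 752, 871, 338, 175, 633, 561, 228, 245, 311, 781, 574}, |N(887)| = 18.
deg(574) = 18; N(574) = {250, 327, 662, 887, 842, 894, 649, 447, 684, 832, 996, 545, 731, 175, 430, 245, 782, 781}.
37-vertex 18-regular graph: Paley(37): SR with (k,λ,μ)=(18,8,9).
spec(A) ≈ [18.0, 2.54138, -3.54138] (distinct, 5 d.p.).
With N=37: ϑ(G) = 37·(-(-sqrt(37)/2 - 1/2))/(18−(-sqrt(37)/2 - 1/2)) = sqrt(37).
= 6.082763… (decimal).

sqrt(37)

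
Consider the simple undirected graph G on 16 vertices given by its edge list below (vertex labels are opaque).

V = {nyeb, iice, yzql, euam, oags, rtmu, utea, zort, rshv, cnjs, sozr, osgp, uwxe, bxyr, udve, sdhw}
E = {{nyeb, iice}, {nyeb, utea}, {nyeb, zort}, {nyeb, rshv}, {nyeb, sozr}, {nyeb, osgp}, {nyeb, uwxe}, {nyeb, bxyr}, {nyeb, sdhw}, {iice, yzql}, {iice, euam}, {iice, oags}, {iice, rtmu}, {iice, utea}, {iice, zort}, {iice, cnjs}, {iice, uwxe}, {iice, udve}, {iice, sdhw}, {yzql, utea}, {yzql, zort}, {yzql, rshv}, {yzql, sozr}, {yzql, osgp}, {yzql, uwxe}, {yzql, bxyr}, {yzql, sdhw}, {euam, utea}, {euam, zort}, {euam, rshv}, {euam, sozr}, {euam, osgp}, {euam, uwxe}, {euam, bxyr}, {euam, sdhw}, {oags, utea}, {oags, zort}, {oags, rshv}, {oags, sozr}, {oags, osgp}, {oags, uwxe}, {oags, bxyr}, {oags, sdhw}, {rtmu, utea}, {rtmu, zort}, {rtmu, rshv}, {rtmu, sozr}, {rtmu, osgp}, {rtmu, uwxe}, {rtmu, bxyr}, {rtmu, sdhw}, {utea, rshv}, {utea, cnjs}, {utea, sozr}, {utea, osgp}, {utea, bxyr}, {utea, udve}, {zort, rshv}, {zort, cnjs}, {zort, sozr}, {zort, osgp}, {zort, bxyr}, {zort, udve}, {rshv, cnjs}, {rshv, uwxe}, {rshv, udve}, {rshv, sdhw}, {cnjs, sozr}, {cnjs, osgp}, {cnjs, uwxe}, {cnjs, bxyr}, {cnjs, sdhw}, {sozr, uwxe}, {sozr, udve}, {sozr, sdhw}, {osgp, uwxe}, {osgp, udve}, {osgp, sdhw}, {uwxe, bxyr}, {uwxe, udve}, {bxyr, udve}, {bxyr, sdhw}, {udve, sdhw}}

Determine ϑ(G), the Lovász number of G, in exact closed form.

deg(oags) = 9; N(oags) = {iice, utea, zort, rshv, sozr, osgp, uwxe, bxyr, sdhw}.
Vertex sdhw has 12 neighbors: nyeb, iice, yzql, euam, oags, rtmu, rshv, cnjs, sozr, osgp, bxyr, udve.
deg(zort) = 12; N(zort) = {nyeb, iice, yzql, euam, oags, rtmu, rshv, cnjs, sozr, osgp, bxyr, udve}.
Vertex osgp has 11 neighbors: nyeb, yzql, euam, oags, rtmu, utea, zort, cnjs, uwxe, udve, sdhw.
Complete 3-partite, parts [7, 5, 4]: perfect, ϑ = α = 7.
Numerically 7.0000.
Sandwich: α(G)=7 ≤ ϑ(G)=7 ≤ χ(Ḡ)=7 (collapsed).

7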